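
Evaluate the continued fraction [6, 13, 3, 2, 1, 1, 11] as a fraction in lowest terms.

15911/2619

Fold from the inside: start with 11/1.
  1 + 1/11 = 12/11
  1 + 11/12 = 23/12
  2 + 12/23 = 58/23
  3 + 23/58 = 197/58
  13 + 58/197 = 2619/197
  6 + 197/2619 = 15911/2619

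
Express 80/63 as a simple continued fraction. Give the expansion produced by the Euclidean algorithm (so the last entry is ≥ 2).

80 = 1*63 + 17
63 = 3*17 + 12
17 = 1*12 + 5
12 = 2*5 + 2
5 = 2*2 + 1
2 = 2*1 + 0  (stop)
So 80/63 = [1; 3, 1, 2, 2, 2].

[1; 3, 1, 2, 2, 2]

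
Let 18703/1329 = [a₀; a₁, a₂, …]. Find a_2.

18703 = 14·1329 + 97   →  a_0 = 14
1329 = 13·97 + 68   →  a_1 = 13
97 = 1·68 + 29   →  a_2 = 1

1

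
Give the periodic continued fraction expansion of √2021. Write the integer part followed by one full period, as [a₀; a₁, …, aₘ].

[44; 1, 21, 2, 21, 1, 88]

a₀ = ⌊√2021⌋ = 44.
With m₀=0, d₀=1 and mₖ₊₁ = dₖaₖ − mₖ, dₖ₊₁ = (n − mₖ₊₁²)/dₖ, aₖ₊₁ = ⌊(a₀+mₖ₊₁)/dₖ₊₁⌋:
  k=1: m=44, d=85, a=1
  k=2: m=41, d=4, a=21
  k=3: m=43, d=43, a=2
  k=4: m=43, d=4, a=21
  k=5: m=41, d=85, a=1
  k=6: m=44, d=1, a=88
d=1 and a=2a₀=88 at k=6, so the next step gives (m, d) = (44, 85) again — its k=1 value — and the period has length 6.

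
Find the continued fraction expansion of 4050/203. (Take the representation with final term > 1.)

4050 = 19·203 + 193
203 = 1·193 + 10
193 = 19·10 + 3
10 = 3·3 + 1
3 = 3·1 + 0  (stop)
So 4050/203 = [19; 1, 19, 3, 3].

[19; 1, 19, 3, 3]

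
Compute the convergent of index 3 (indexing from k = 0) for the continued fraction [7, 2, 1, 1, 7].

Using pₖ = aₖpₖ₋₁ + pₖ₋₂, qₖ = aₖqₖ₋₁ + qₖ₋₂ (with p₋₁=1, p₋₂=0, q₋₁=0, q₋₂=1):
  k=0: a=7, p=7, q=1
  k=1: a=2, p=15, q=2
  k=2: a=1, p=22, q=3
  k=3: a=1, p=37, q=5

37/5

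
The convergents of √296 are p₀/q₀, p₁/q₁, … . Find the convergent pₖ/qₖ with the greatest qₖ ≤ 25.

86/5

√296 = [17; 4, 1, 7, 1, 4, 34, …] (period length 6).
Convergents:
  p_0/q_0 = 17/1
  p_1/q_1 = 69/4
  p_2/q_2 = 86/5
  p_3/q_3 = 671/39
q_2 = 5 ≤ 25 < 39 = q_3, so the answer is 86/5.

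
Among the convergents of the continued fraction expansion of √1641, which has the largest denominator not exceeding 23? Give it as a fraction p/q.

√1641 = [40; 1, 1, 26, 1, 1, 80, …] (period length 6).
Convergents:
  p_0/q_0 = 40/1
  p_1/q_1 = 41/1
  p_2/q_2 = 81/2
  p_3/q_3 = 2147/53
q_2 = 2 ≤ 23 < 53 = q_3, so the answer is 81/2.

81/2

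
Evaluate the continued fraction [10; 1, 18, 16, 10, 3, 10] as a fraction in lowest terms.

1074928/98189

Using pₖ = aₖpₖ₋₁ + pₖ₋₂ and qₖ = aₖqₖ₋₁ + qₖ₋₂:
  k=0: a=10, p=10, q=1
  k=1: a=1, p=11, q=1
  k=2: a=18, p=208, q=19
  k=3: a=16, p=3339, q=305
  k=4: a=10, p=33598, q=3069
  k=5: a=3, p=104133, q=9512
  k=6: a=10, p=1074928, q=98189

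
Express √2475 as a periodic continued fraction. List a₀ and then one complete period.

a₀ = ⌊√2475⌋ = 49.

[49; 1, 2, 1, 98]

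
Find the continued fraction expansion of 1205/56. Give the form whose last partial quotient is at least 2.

[21; 1, 1, 13, 2]

1205 = 21*56 + 29
56 = 1*29 + 27
29 = 1*27 + 2
27 = 13*2 + 1
2 = 2*1 + 0  (stop)
So 1205/56 = [21; 1, 1, 13, 2].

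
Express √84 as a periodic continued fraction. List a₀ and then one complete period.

a₀ = ⌊√84⌋ = 9.
With m₀=0, d₀=1 and mₖ₊₁ = dₖaₖ − mₖ, dₖ₊₁ = (n − mₖ₊₁²)/dₖ, aₖ₊₁ = ⌊(a₀+mₖ₊₁)/dₖ₊₁⌋:
  k=1: m=9, d=3, a=6
  k=2: m=9, d=1, a=18
d=1 and a=2a₀=18 at k=2, so the next step gives (m, d) = (9, 3) again — its k=1 value — and the period has length 2.

[9; 6, 18]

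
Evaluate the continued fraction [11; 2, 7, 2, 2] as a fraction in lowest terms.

906/79

Using pₖ = aₖpₖ₋₁ + pₖ₋₂ and qₖ = aₖqₖ₋₁ + qₖ₋₂:
  k=0: a=11, p=11, q=1
  k=1: a=2, p=23, q=2
  k=2: a=7, p=172, q=15
  k=3: a=2, p=367, q=32
  k=4: a=2, p=906, q=79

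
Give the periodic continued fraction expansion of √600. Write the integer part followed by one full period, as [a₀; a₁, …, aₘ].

[24; 2, 48]

a₀ = ⌊√600⌋ = 24.
With m₀=0, d₀=1 and mₖ₊₁ = dₖaₖ − mₖ, dₖ₊₁ = (n − mₖ₊₁²)/dₖ, aₖ₊₁ = ⌊(a₀+mₖ₊₁)/dₖ₊₁⌋:
  k=1: m=24, d=24, a=2
  k=2: m=24, d=1, a=48
d=1 and a=2a₀=48 at k=2, so the next step gives (m, d) = (24, 24) again — its k=1 value — and the period has length 2.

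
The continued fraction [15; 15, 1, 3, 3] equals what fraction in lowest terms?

3088/205

Using pₖ = aₖpₖ₋₁ + pₖ₋₂ and qₖ = aₖqₖ₋₁ + qₖ₋₂:
  k=0: a=15, p=15, q=1
  k=1: a=15, p=226, q=15
  k=2: a=1, p=241, q=16
  k=3: a=3, p=949, q=63
  k=4: a=3, p=3088, q=205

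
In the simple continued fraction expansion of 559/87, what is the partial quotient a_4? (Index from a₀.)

5

559 = 6·87 + 37   →  a_0 = 6
87 = 2·37 + 13   →  a_1 = 2
37 = 2·13 + 11   →  a_2 = 2
13 = 1·11 + 2   →  a_3 = 1
11 = 5·2 + 1   →  a_4 = 5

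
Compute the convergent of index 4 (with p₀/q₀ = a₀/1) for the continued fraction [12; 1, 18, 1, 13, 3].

Using pₖ = aₖpₖ₋₁ + pₖ₋₂, qₖ = aₖqₖ₋₁ + qₖ₋₂ (with p₋₁=1, p₋₂=0, q₋₁=0, q₋₂=1):
  k=0: a=12, p=12, q=1
  k=1: a=1, p=13, q=1
  k=2: a=18, p=246, q=19
  k=3: a=1, p=259, q=20
  k=4: a=13, p=3613, q=279

3613/279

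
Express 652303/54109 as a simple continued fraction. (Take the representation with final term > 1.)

652303 = 12·54109 + 2995
54109 = 18·2995 + 199
2995 = 15·199 + 10
199 = 19·10 + 9
10 = 1·9 + 1
9 = 9·1 + 0  (stop)
So 652303/54109 = [12; 18, 15, 19, 1, 9].

[12; 18, 15, 19, 1, 9]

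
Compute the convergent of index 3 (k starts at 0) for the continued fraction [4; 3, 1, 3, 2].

64/15

Using pₖ = aₖpₖ₋₁ + pₖ₋₂, qₖ = aₖqₖ₋₁ + qₖ₋₂ (with p₋₁=1, p₋₂=0, q₋₁=0, q₋₂=1):
  k=0: a=4, p=4, q=1
  k=1: a=3, p=13, q=3
  k=2: a=1, p=17, q=4
  k=3: a=3, p=64, q=15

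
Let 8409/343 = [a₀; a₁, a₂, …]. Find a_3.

15

8409 = 24·343 + 177   →  a_0 = 24
343 = 1·177 + 166   →  a_1 = 1
177 = 1·166 + 11   →  a_2 = 1
166 = 15·11 + 1   →  a_3 = 15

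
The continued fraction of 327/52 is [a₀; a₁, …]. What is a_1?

3

327 = 6·52 + 15   →  a_0 = 6
52 = 3·15 + 7   →  a_1 = 3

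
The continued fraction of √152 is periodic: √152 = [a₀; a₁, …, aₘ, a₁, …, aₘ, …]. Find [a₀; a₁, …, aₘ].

a₀ = ⌊√152⌋ = 12.
With m₀=0, d₀=1 and mₖ₊₁ = dₖaₖ − mₖ, dₖ₊₁ = (n − mₖ₊₁²)/dₖ, aₖ₊₁ = ⌊(a₀+mₖ₊₁)/dₖ₊₁⌋:
  k=1: m=12, d=8, a=3
  k=2: m=12, d=1, a=24
d=1 and a=2a₀=24 at k=2, so the next step gives (m, d) = (12, 8) again — its k=1 value — and the period has length 2.

[12; 3, 24]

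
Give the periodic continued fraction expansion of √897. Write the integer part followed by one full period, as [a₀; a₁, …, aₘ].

a₀ = ⌊√897⌋ = 29.
With m₀=0, d₀=1 and mₖ₊₁ = dₖaₖ − mₖ, dₖ₊₁ = (n − mₖ₊₁²)/dₖ, aₖ₊₁ = ⌊(a₀+mₖ₊₁)/dₖ₊₁⌋:
  k=1: m=29, d=56, a=1
  k=2: m=27, d=3, a=18
  k=3: m=27, d=56, a=1
  k=4: m=29, d=1, a=58
d=1 and a=2a₀=58 at k=4, so the next step gives (m, d) = (29, 56) again — its k=1 value — and the period has length 4.

[29; 1, 18, 1, 58]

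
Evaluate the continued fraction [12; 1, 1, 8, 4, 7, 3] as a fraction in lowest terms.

Fold from the inside: start with 3/1.
  7 + 1/3 = 22/3
  4 + 3/22 = 91/22
  8 + 22/91 = 750/91
  1 + 91/750 = 841/750
  1 + 750/841 = 1591/841
  12 + 841/1591 = 19933/1591

19933/1591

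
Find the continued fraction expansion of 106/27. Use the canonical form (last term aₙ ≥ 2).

106 = 3×27 + 25
27 = 1×25 + 2
25 = 12×2 + 1
2 = 2×1 + 0  (stop)
So 106/27 = [3; 1, 12, 2].

[3; 1, 12, 2]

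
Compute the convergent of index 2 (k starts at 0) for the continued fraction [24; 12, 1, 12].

Using pₖ = aₖpₖ₋₁ + pₖ₋₂, qₖ = aₖqₖ₋₁ + qₖ₋₂ (with p₋₁=1, p₋₂=0, q₋₁=0, q₋₂=1):
  k=0: a=24, p=24, q=1
  k=1: a=12, p=289, q=12
  k=2: a=1, p=313, q=13

313/13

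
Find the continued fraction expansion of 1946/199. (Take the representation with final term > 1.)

1946 = 9*199 + 155
199 = 1*155 + 44
155 = 3*44 + 23
44 = 1*23 + 21
23 = 1*21 + 2
21 = 10*2 + 1
2 = 2*1 + 0  (stop)
So 1946/199 = [9; 1, 3, 1, 1, 10, 2].

[9; 1, 3, 1, 1, 10, 2]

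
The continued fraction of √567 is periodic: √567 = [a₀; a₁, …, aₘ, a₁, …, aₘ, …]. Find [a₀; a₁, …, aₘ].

a₀ = ⌊√567⌋ = 23.
With m₀=0, d₀=1 and mₖ₊₁ = dₖaₖ − mₖ, dₖ₊₁ = (n − mₖ₊₁²)/dₖ, aₖ₊₁ = ⌊(a₀+mₖ₊₁)/dₖ₊₁⌋:
  k=1: m=23, d=38, a=1
  k=2: m=15, d=9, a=4
  k=3: m=21, d=14, a=3
  k=4: m=21, d=9, a=4
  k=5: m=15, d=38, a=1
  k=6: m=23, d=1, a=46
d=1 and a=2a₀=46 at k=6, so the next step gives (m, d) = (23, 38) again — its k=1 value — and the period has length 6.

[23; 1, 4, 3, 4, 1, 46]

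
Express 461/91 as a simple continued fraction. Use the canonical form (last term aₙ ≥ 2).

[5; 15, 6]

461 = 5*91 + 6
91 = 15*6 + 1
6 = 6*1 + 0  (stop)
So 461/91 = [5; 15, 6].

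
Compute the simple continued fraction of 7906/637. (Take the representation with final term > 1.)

[12; 2, 2, 3, 7, 5]

7906 = 12×637 + 262
637 = 2×262 + 113
262 = 2×113 + 36
113 = 3×36 + 5
36 = 7×5 + 1
5 = 5×1 + 0  (stop)
So 7906/637 = [12; 2, 2, 3, 7, 5].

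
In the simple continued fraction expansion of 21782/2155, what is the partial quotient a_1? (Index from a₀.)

9

21782 = 10·2155 + 232   →  a_0 = 10
2155 = 9·232 + 67   →  a_1 = 9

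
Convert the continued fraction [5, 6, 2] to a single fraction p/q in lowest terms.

67/13

Using pₖ = aₖpₖ₋₁ + pₖ₋₂ and qₖ = aₖqₖ₋₁ + qₖ₋₂:
  k=0: a=5, p=5, q=1
  k=1: a=6, p=31, q=6
  k=2: a=2, p=67, q=13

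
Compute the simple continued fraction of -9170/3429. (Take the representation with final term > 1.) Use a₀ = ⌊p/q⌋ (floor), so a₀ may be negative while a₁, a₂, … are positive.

[-3; 3, 14, 3, 8, 3]

-9170 = -3·3429 + 1117
3429 = 3·1117 + 78
1117 = 14·78 + 25
78 = 3·25 + 3
25 = 8·3 + 1
3 = 3·1 + 0  (stop)
So -9170/3429 = [-3; 3, 14, 3, 8, 3].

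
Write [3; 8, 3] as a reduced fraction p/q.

78/25

Using pₖ = aₖpₖ₋₁ + pₖ₋₂ and qₖ = aₖqₖ₋₁ + qₖ₋₂:
  k=0: a=3, p=3, q=1
  k=1: a=8, p=25, q=8
  k=2: a=3, p=78, q=25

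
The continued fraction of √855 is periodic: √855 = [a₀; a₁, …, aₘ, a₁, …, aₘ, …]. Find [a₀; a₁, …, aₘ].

[29; 4, 6, 4, 58]

a₀ = ⌊√855⌋ = 29.
With m₀=0, d₀=1 and mₖ₊₁ = dₖaₖ − mₖ, dₖ₊₁ = (n − mₖ₊₁²)/dₖ, aₖ₊₁ = ⌊(a₀+mₖ₊₁)/dₖ₊₁⌋:
  k=1: m=29, d=14, a=4
  k=2: m=27, d=9, a=6
  k=3: m=27, d=14, a=4
  k=4: m=29, d=1, a=58
d=1 and a=2a₀=58 at k=4, so the next step gives (m, d) = (29, 14) again — its k=1 value — and the period has length 4.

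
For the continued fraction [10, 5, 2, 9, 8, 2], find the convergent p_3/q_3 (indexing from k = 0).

1059/104

Using pₖ = aₖpₖ₋₁ + pₖ₋₂, qₖ = aₖqₖ₋₁ + qₖ₋₂ (with p₋₁=1, p₋₂=0, q₋₁=0, q₋₂=1):
  k=0: a=10, p=10, q=1
  k=1: a=5, p=51, q=5
  k=2: a=2, p=112, q=11
  k=3: a=9, p=1059, q=104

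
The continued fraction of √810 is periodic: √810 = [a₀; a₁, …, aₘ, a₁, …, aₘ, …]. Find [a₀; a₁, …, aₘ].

[28; 2, 5, 1, 4, 1, 5, 2, 56]

a₀ = ⌊√810⌋ = 28.
With m₀=0, d₀=1 and mₖ₊₁ = dₖaₖ − mₖ, dₖ₊₁ = (n − mₖ₊₁²)/dₖ, aₖ₊₁ = ⌊(a₀+mₖ₊₁)/dₖ₊₁⌋:
  k=1: m=28, d=26, a=2
  k=2: m=24, d=9, a=5
  k=3: m=21, d=41, a=1
  k=4: m=20, d=10, a=4
  k=5: m=20, d=41, a=1
  k=6: m=21, d=9, a=5
  k=7: m=24, d=26, a=2
  k=8: m=28, d=1, a=56
d=1 and a=2a₀=56 at k=8, so the next step gives (m, d) = (28, 26) again — its k=1 value — and the period has length 8.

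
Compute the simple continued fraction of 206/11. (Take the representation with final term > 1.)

[18; 1, 2, 1, 2]

206 = 18×11 + 8
11 = 1×8 + 3
8 = 2×3 + 2
3 = 1×2 + 1
2 = 2×1 + 0  (stop)
So 206/11 = [18; 1, 2, 1, 2].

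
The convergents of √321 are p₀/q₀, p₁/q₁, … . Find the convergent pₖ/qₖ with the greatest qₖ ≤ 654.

√321 = [17; 1, 10, 1, 34, …] (period length 4).
Convergents:
  p_0/q_0 = 17/1
  p_1/q_1 = 18/1
  p_2/q_2 = 197/11
  p_3/q_3 = 215/12
  p_4/q_4 = 7507/419
  p_5/q_5 = 7722/431
  p_6/q_6 = 84727/4729
q_5 = 431 ≤ 654 < 4729 = q_6, so the answer is 7722/431.

7722/431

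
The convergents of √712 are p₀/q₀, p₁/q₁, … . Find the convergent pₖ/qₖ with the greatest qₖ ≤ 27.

507/19

√712 = [26; 1, 2, 6, 2, 1, 52, …] (period length 6).
Convergents:
  p_0/q_0 = 26/1
  p_1/q_1 = 27/1
  p_2/q_2 = 80/3
  p_3/q_3 = 507/19
  p_4/q_4 = 1094/41
q_3 = 19 ≤ 27 < 41 = q_4, so the answer is 507/19.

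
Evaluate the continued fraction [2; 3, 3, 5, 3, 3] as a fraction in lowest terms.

1289/560

Fold from the inside: start with 3/1.
  3 + 1/3 = 10/3
  5 + 3/10 = 53/10
  3 + 10/53 = 169/53
  3 + 53/169 = 560/169
  2 + 169/560 = 1289/560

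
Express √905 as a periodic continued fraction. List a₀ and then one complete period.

[30; 12, 60]

a₀ = ⌊√905⌋ = 30.
With m₀=0, d₀=1 and mₖ₊₁ = dₖaₖ − mₖ, dₖ₊₁ = (n − mₖ₊₁²)/dₖ, aₖ₊₁ = ⌊(a₀+mₖ₊₁)/dₖ₊₁⌋:
  k=1: m=30, d=5, a=12
  k=2: m=30, d=1, a=60
d=1 and a=2a₀=60 at k=2, so the next step gives (m, d) = (30, 5) again — its k=1 value — and the period has length 2.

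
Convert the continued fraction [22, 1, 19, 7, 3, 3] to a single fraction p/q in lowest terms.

33737/1470

Fold from the inside: start with 3/1.
  3 + 1/3 = 10/3
  7 + 3/10 = 73/10
  19 + 10/73 = 1397/73
  1 + 73/1397 = 1470/1397
  22 + 1397/1470 = 33737/1470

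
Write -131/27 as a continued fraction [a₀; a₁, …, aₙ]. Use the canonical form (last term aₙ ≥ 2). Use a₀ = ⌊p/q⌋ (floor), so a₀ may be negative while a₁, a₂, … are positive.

-131 = -5*27 + 4
27 = 6*4 + 3
4 = 1*3 + 1
3 = 3*1 + 0  (stop)
So -131/27 = [-5; 6, 1, 3].

[-5; 6, 1, 3]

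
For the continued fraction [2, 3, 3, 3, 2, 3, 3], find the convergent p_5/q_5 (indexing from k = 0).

Using pₖ = aₖpₖ₋₁ + pₖ₋₂, qₖ = aₖqₖ₋₁ + qₖ₋₂ (with p₋₁=1, p₋₂=0, q₋₁=0, q₋₂=1):
  k=0: a=2, p=2, q=1
  k=1: a=3, p=7, q=3
  k=2: a=3, p=23, q=10
  k=3: a=3, p=76, q=33
  k=4: a=2, p=175, q=76
  k=5: a=3, p=601, q=261

601/261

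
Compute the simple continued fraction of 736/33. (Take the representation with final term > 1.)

[22; 3, 3, 3]

736 = 22·33 + 10
33 = 3·10 + 3
10 = 3·3 + 1
3 = 3·1 + 0  (stop)
So 736/33 = [22; 3, 3, 3].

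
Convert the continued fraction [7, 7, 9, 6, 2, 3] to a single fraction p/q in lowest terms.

Using pₖ = aₖpₖ₋₁ + pₖ₋₂ and qₖ = aₖqₖ₋₁ + qₖ₋₂:
  k=0: a=7, p=7, q=1
  k=1: a=7, p=50, q=7
  k=2: a=9, p=457, q=64
  k=3: a=6, p=2792, q=391
  k=4: a=2, p=6041, q=846
  k=5: a=3, p=20915, q=2929

20915/2929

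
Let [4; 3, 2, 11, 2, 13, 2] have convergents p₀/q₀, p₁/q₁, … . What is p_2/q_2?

Using pₖ = aₖpₖ₋₁ + pₖ₋₂, qₖ = aₖqₖ₋₁ + qₖ₋₂ (with p₋₁=1, p₋₂=0, q₋₁=0, q₋₂=1):
  k=0: a=4, p=4, q=1
  k=1: a=3, p=13, q=3
  k=2: a=2, p=30, q=7

30/7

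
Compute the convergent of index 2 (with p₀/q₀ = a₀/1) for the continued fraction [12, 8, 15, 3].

Using pₖ = aₖpₖ₋₁ + pₖ₋₂, qₖ = aₖqₖ₋₁ + qₖ₋₂ (with p₋₁=1, p₋₂=0, q₋₁=0, q₋₂=1):
  k=0: a=12, p=12, q=1
  k=1: a=8, p=97, q=8
  k=2: a=15, p=1467, q=121

1467/121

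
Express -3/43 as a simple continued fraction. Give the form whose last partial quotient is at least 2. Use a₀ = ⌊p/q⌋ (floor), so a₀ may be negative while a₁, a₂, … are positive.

[-1; 1, 13, 3]

-3 = -1*43 + 40
43 = 1*40 + 3
40 = 13*3 + 1
3 = 3*1 + 0  (stop)
So -3/43 = [-1; 1, 13, 3].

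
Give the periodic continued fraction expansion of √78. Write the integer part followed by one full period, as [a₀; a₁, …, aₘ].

a₀ = ⌊√78⌋ = 8.

[8; 1, 4, 1, 16]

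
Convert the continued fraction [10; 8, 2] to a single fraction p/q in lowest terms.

172/17

Using pₖ = aₖpₖ₋₁ + pₖ₋₂ and qₖ = aₖqₖ₋₁ + qₖ₋₂:
  k=0: a=10, p=10, q=1
  k=1: a=8, p=81, q=8
  k=2: a=2, p=172, q=17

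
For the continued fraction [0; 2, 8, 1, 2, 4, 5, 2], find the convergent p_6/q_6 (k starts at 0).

591/1250

Using pₖ = aₖpₖ₋₁ + pₖ₋₂, qₖ = aₖqₖ₋₁ + qₖ₋₂ (with p₋₁=1, p₋₂=0, q₋₁=0, q₋₂=1):
  k=0: a=0, p=0, q=1
  k=1: a=2, p=1, q=2
  k=2: a=8, p=8, q=17
  k=3: a=1, p=9, q=19
  k=4: a=2, p=26, q=55
  k=5: a=4, p=113, q=239
  k=6: a=5, p=591, q=1250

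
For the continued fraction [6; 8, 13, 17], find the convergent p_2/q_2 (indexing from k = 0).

Using pₖ = aₖpₖ₋₁ + pₖ₋₂, qₖ = aₖqₖ₋₁ + qₖ₋₂ (with p₋₁=1, p₋₂=0, q₋₁=0, q₋₂=1):
  k=0: a=6, p=6, q=1
  k=1: a=8, p=49, q=8
  k=2: a=13, p=643, q=105

643/105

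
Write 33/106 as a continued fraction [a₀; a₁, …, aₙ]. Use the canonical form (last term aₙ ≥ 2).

[0; 3, 4, 1, 2, 2]

33 = 0·106 + 33
106 = 3·33 + 7
33 = 4·7 + 5
7 = 1·5 + 2
5 = 2·2 + 1
2 = 2·1 + 0  (stop)
So 33/106 = [0; 3, 4, 1, 2, 2].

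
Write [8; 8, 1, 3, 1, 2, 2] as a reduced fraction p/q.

2353/290

Fold from the inside: start with 2/1.
  2 + 1/2 = 5/2
  1 + 2/5 = 7/5
  3 + 5/7 = 26/7
  1 + 7/26 = 33/26
  8 + 26/33 = 290/33
  8 + 33/290 = 2353/290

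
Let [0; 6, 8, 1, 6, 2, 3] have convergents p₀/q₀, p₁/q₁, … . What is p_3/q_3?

9/55

Using pₖ = aₖpₖ₋₁ + pₖ₋₂, qₖ = aₖqₖ₋₁ + qₖ₋₂ (with p₋₁=1, p₋₂=0, q₋₁=0, q₋₂=1):
  k=0: a=0, p=0, q=1
  k=1: a=6, p=1, q=6
  k=2: a=8, p=8, q=49
  k=3: a=1, p=9, q=55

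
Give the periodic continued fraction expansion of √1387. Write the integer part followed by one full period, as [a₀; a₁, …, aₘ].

a₀ = ⌊√1387⌋ = 37.
With m₀=0, d₀=1 and mₖ₊₁ = dₖaₖ − mₖ, dₖ₊₁ = (n − mₖ₊₁²)/dₖ, aₖ₊₁ = ⌊(a₀+mₖ₊₁)/dₖ₊₁⌋:
  k=1: m=37, d=18, a=4
  k=2: m=35, d=9, a=8
  k=3: m=37, d=2, a=37
  k=4: m=37, d=9, a=8
  k=5: m=35, d=18, a=4
  k=6: m=37, d=1, a=74
d=1 and a=2a₀=74 at k=6, so the next step gives (m, d) = (37, 18) again — its k=1 value — and the period has length 6.

[37; 4, 8, 37, 8, 4, 74]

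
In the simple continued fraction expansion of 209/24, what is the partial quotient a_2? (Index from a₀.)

2

209 = 8·24 + 17   →  a_0 = 8
24 = 1·17 + 7   →  a_1 = 1
17 = 2·7 + 3   →  a_2 = 2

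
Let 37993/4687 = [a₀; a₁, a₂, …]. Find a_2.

37993 = 8·4687 + 497   →  a_0 = 8
4687 = 9·497 + 214   →  a_1 = 9
497 = 2·214 + 69   →  a_2 = 2

2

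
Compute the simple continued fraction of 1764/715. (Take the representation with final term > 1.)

[2; 2, 7, 9, 2, 2]

1764 = 2*715 + 334
715 = 2*334 + 47
334 = 7*47 + 5
47 = 9*5 + 2
5 = 2*2 + 1
2 = 2*1 + 0  (stop)
So 1764/715 = [2; 2, 7, 9, 2, 2].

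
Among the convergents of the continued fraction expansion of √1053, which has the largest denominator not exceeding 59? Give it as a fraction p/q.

√1053 = [32; 2, 4, 2, 64, …] (period length 4).
Convergents:
  p_0/q_0 = 32/1
  p_1/q_1 = 65/2
  p_2/q_2 = 292/9
  p_3/q_3 = 649/20
  p_4/q_4 = 41828/1289
q_3 = 20 ≤ 59 < 1289 = q_4, so the answer is 649/20.

649/20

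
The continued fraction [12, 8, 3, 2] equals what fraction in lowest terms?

703/58

Fold from the inside: start with 2/1.
  3 + 1/2 = 7/2
  8 + 2/7 = 58/7
  12 + 7/58 = 703/58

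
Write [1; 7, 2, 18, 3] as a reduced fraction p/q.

959/846

Using pₖ = aₖpₖ₋₁ + pₖ₋₂ and qₖ = aₖqₖ₋₁ + qₖ₋₂:
  k=0: a=1, p=1, q=1
  k=1: a=7, p=8, q=7
  k=2: a=2, p=17, q=15
  k=3: a=18, p=314, q=277
  k=4: a=3, p=959, q=846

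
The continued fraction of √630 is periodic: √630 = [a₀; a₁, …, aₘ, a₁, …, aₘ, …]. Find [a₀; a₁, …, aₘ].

[25; 10, 50]

a₀ = ⌊√630⌋ = 25.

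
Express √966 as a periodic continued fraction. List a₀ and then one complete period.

[31; 12, 2, 2, 2, 12, 62]

a₀ = ⌊√966⌋ = 31.
With m₀=0, d₀=1 and mₖ₊₁ = dₖaₖ − mₖ, dₖ₊₁ = (n − mₖ₊₁²)/dₖ, aₖ₊₁ = ⌊(a₀+mₖ₊₁)/dₖ₊₁⌋:
  k=1: m=31, d=5, a=12
  k=2: m=29, d=25, a=2
  k=3: m=21, d=21, a=2
  k=4: m=21, d=25, a=2
  k=5: m=29, d=5, a=12
  k=6: m=31, d=1, a=62
d=1 and a=2a₀=62 at k=6, so the next step gives (m, d) = (31, 5) again — its k=1 value — and the period has length 6.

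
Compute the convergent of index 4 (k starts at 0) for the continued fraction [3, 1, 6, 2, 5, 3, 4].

Using pₖ = aₖpₖ₋₁ + pₖ₋₂, qₖ = aₖqₖ₋₁ + qₖ₋₂ (with p₋₁=1, p₋₂=0, q₋₁=0, q₋₂=1):
  k=0: a=3, p=3, q=1
  k=1: a=1, p=4, q=1
  k=2: a=6, p=27, q=7
  k=3: a=2, p=58, q=15
  k=4: a=5, p=317, q=82

317/82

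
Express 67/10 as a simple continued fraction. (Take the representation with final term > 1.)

[6; 1, 2, 3]

67 = 6×10 + 7
10 = 1×7 + 3
7 = 2×3 + 1
3 = 3×1 + 0  (stop)
So 67/10 = [6; 1, 2, 3].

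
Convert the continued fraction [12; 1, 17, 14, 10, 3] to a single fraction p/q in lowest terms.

102224/7897

Fold from the inside: start with 3/1.
  10 + 1/3 = 31/3
  14 + 3/31 = 437/31
  17 + 31/437 = 7460/437
  1 + 437/7460 = 7897/7460
  12 + 7460/7897 = 102224/7897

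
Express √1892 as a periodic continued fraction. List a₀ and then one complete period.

a₀ = ⌊√1892⌋ = 43.
With m₀=0, d₀=1 and mₖ₊₁ = dₖaₖ − mₖ, dₖ₊₁ = (n − mₖ₊₁²)/dₖ, aₖ₊₁ = ⌊(a₀+mₖ₊₁)/dₖ₊₁⌋:
  k=1: m=43, d=43, a=2
  k=2: m=43, d=1, a=86
d=1 and a=2a₀=86 at k=2, so the next step gives (m, d) = (43, 43) again — its k=1 value — and the period has length 2.

[43; 2, 86]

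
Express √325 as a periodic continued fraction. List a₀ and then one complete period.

a₀ = ⌊√325⌋ = 18.
With m₀=0, d₀=1 and mₖ₊₁ = dₖaₖ − mₖ, dₖ₊₁ = (n − mₖ₊₁²)/dₖ, aₖ₊₁ = ⌊(a₀+mₖ₊₁)/dₖ₊₁⌋:
  k=1: m=18, d=1, a=36
d=1 and a=2a₀=36 at k=1, so the next step gives (m, d) = (18, 1) again — its k=1 value — and the period has length 1.

[18; 36]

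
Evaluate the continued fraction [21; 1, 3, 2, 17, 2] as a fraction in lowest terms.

Using pₖ = aₖpₖ₋₁ + pₖ₋₂ and qₖ = aₖqₖ₋₁ + qₖ₋₂:
  k=0: a=21, p=21, q=1
  k=1: a=1, p=22, q=1
  k=2: a=3, p=87, q=4
  k=3: a=2, p=196, q=9
  k=4: a=17, p=3419, q=157
  k=5: a=2, p=7034, q=323

7034/323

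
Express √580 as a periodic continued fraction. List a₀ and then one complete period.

a₀ = ⌊√580⌋ = 24.
With m₀=0, d₀=1 and mₖ₊₁ = dₖaₖ − mₖ, dₖ₊₁ = (n − mₖ₊₁²)/dₖ, aₖ₊₁ = ⌊(a₀+mₖ₊₁)/dₖ₊₁⌋:
  k=1: m=24, d=4, a=12
  k=2: m=24, d=1, a=48
d=1 and a=2a₀=48 at k=2, so the next step gives (m, d) = (24, 4) again — its k=1 value — and the period has length 2.

[24; 12, 48]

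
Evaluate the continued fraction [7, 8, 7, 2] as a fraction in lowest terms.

869/122

Fold from the inside: start with 2/1.
  7 + 1/2 = 15/2
  8 + 2/15 = 122/15
  7 + 15/122 = 869/122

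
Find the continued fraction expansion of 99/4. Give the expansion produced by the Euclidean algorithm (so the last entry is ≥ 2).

[24; 1, 3]

99 = 24·4 + 3
4 = 1·3 + 1
3 = 3·1 + 0  (stop)
So 99/4 = [24; 1, 3].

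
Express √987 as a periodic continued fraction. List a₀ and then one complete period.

a₀ = ⌊√987⌋ = 31.
With m₀=0, d₀=1 and mₖ₊₁ = dₖaₖ − mₖ, dₖ₊₁ = (n − mₖ₊₁²)/dₖ, aₖ₊₁ = ⌊(a₀+mₖ₊₁)/dₖ₊₁⌋:
  k=1: m=31, d=26, a=2
  k=2: m=21, d=21, a=2
  k=3: m=21, d=26, a=2
  k=4: m=31, d=1, a=62
d=1 and a=2a₀=62 at k=4, so the next step gives (m, d) = (31, 26) again — its k=1 value — and the period has length 4.

[31; 2, 2, 2, 62]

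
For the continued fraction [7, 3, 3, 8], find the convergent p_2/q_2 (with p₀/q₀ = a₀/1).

Using pₖ = aₖpₖ₋₁ + pₖ₋₂, qₖ = aₖqₖ₋₁ + qₖ₋₂ (with p₋₁=1, p₋₂=0, q₋₁=0, q₋₂=1):
  k=0: a=7, p=7, q=1
  k=1: a=3, p=22, q=3
  k=2: a=3, p=73, q=10

73/10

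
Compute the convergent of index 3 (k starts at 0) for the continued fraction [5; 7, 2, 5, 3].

Using pₖ = aₖpₖ₋₁ + pₖ₋₂, qₖ = aₖqₖ₋₁ + qₖ₋₂ (with p₋₁=1, p₋₂=0, q₋₁=0, q₋₂=1):
  k=0: a=5, p=5, q=1
  k=1: a=7, p=36, q=7
  k=2: a=2, p=77, q=15
  k=3: a=5, p=421, q=82

421/82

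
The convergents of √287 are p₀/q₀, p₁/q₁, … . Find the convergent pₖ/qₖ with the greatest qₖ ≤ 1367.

9775/577

√287 = [16; 1, 15, 1, 32, …] (period length 4).
Convergents:
  p_0/q_0 = 16/1
  p_1/q_1 = 17/1
  p_2/q_2 = 271/16
  p_3/q_3 = 288/17
  p_4/q_4 = 9487/560
  p_5/q_5 = 9775/577
  p_6/q_6 = 156112/9215
q_5 = 577 ≤ 1367 < 9215 = q_6, so the answer is 9775/577.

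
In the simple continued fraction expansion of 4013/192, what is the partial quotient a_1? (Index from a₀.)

4013 = 20·192 + 173   →  a_0 = 20
192 = 1·173 + 19   →  a_1 = 1

1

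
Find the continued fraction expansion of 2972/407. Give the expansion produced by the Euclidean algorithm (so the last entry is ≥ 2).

2972 = 7×407 + 123
407 = 3×123 + 38
123 = 3×38 + 9
38 = 4×9 + 2
9 = 4×2 + 1
2 = 2×1 + 0  (stop)
So 2972/407 = [7; 3, 3, 4, 4, 2].

[7; 3, 3, 4, 4, 2]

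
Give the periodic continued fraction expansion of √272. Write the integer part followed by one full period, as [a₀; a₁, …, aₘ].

a₀ = ⌊√272⌋ = 16.

[16; 2, 32]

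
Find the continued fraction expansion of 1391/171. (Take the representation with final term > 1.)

1391 = 8·171 + 23
171 = 7·23 + 10
23 = 2·10 + 3
10 = 3·3 + 1
3 = 3·1 + 0  (stop)
So 1391/171 = [8; 7, 2, 3, 3].

[8; 7, 2, 3, 3]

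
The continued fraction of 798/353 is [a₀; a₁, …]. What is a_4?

7

798 = 2·353 + 92   →  a_0 = 2
353 = 3·92 + 77   →  a_1 = 3
92 = 1·77 + 15   →  a_2 = 1
77 = 5·15 + 2   →  a_3 = 5
15 = 7·2 + 1   →  a_4 = 7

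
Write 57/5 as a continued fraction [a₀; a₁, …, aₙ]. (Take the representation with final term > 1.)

57 = 11·5 + 2
5 = 2·2 + 1
2 = 2·1 + 0  (stop)
So 57/5 = [11; 2, 2].

[11; 2, 2]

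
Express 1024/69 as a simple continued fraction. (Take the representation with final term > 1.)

[14; 1, 5, 3, 1, 2]

1024 = 14·69 + 58
69 = 1·58 + 11
58 = 5·11 + 3
11 = 3·3 + 2
3 = 1·2 + 1
2 = 2·1 + 0  (stop)
So 1024/69 = [14; 1, 5, 3, 1, 2].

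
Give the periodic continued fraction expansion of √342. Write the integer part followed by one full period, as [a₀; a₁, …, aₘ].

[18; 2, 36]

a₀ = ⌊√342⌋ = 18.
With m₀=0, d₀=1 and mₖ₊₁ = dₖaₖ − mₖ, dₖ₊₁ = (n − mₖ₊₁²)/dₖ, aₖ₊₁ = ⌊(a₀+mₖ₊₁)/dₖ₊₁⌋:
  k=1: m=18, d=18, a=2
  k=2: m=18, d=1, a=36
d=1 and a=2a₀=36 at k=2, so the next step gives (m, d) = (18, 18) again — its k=1 value — and the period has length 2.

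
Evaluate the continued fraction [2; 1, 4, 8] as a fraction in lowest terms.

Fold from the inside: start with 8/1.
  4 + 1/8 = 33/8
  1 + 8/33 = 41/33
  2 + 33/41 = 115/41

115/41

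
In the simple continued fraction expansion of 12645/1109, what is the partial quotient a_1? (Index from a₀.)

12645 = 11·1109 + 446   →  a_0 = 11
1109 = 2·446 + 217   →  a_1 = 2

2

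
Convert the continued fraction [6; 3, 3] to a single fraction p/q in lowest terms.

63/10

Using pₖ = aₖpₖ₋₁ + pₖ₋₂ and qₖ = aₖqₖ₋₁ + qₖ₋₂:
  k=0: a=6, p=6, q=1
  k=1: a=3, p=19, q=3
  k=2: a=3, p=63, q=10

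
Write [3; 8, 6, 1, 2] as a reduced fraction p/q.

Using pₖ = aₖpₖ₋₁ + pₖ₋₂ and qₖ = aₖqₖ₋₁ + qₖ₋₂:
  k=0: a=3, p=3, q=1
  k=1: a=8, p=25, q=8
  k=2: a=6, p=153, q=49
  k=3: a=1, p=178, q=57
  k=4: a=2, p=509, q=163

509/163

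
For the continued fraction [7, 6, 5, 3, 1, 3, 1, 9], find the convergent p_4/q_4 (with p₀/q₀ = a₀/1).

931/130

Using pₖ = aₖpₖ₋₁ + pₖ₋₂, qₖ = aₖqₖ₋₁ + qₖ₋₂ (with p₋₁=1, p₋₂=0, q₋₁=0, q₋₂=1):
  k=0: a=7, p=7, q=1
  k=1: a=6, p=43, q=6
  k=2: a=5, p=222, q=31
  k=3: a=3, p=709, q=99
  k=4: a=1, p=931, q=130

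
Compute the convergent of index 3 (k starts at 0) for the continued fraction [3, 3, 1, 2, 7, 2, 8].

Using pₖ = aₖpₖ₋₁ + pₖ₋₂, qₖ = aₖqₖ₋₁ + qₖ₋₂ (with p₋₁=1, p₋₂=0, q₋₁=0, q₋₂=1):
  k=0: a=3, p=3, q=1
  k=1: a=3, p=10, q=3
  k=2: a=1, p=13, q=4
  k=3: a=2, p=36, q=11

36/11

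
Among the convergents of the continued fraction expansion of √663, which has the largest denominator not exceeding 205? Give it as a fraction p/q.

√663 = [25; 1, 2, 1, 50, …] (period length 4).
Convergents:
  p_0/q_0 = 25/1
  p_1/q_1 = 26/1
  p_2/q_2 = 77/3
  p_3/q_3 = 103/4
  p_4/q_4 = 5227/203
  p_5/q_5 = 5330/207
q_4 = 203 ≤ 205 < 207 = q_5, so the answer is 5227/203.

5227/203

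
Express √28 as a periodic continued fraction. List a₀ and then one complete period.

a₀ = ⌊√28⌋ = 5.

[5; 3, 2, 3, 10]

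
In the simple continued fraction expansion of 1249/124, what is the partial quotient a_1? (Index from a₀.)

13

1249 = 10·124 + 9   →  a_0 = 10
124 = 13·9 + 7   →  a_1 = 13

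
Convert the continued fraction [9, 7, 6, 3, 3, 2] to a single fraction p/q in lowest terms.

9487/1038

Fold from the inside: start with 2/1.
  3 + 1/2 = 7/2
  3 + 2/7 = 23/7
  6 + 7/23 = 145/23
  7 + 23/145 = 1038/145
  9 + 145/1038 = 9487/1038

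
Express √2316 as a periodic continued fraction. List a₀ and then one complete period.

a₀ = ⌊√2316⌋ = 48.
With m₀=0, d₀=1 and mₖ₊₁ = dₖaₖ − mₖ, dₖ₊₁ = (n − mₖ₊₁²)/dₖ, aₖ₊₁ = ⌊(a₀+mₖ₊₁)/dₖ₊₁⌋:
  k=1: m=48, d=12, a=8
  k=2: m=48, d=1, a=96
d=1 and a=2a₀=96 at k=2, so the next step gives (m, d) = (48, 12) again — its k=1 value — and the period has length 2.

[48; 8, 96]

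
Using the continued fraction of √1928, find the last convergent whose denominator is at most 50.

√1928 = [43; 1, 9, 1, 86, …] (period length 4).
Convergents:
  p_0/q_0 = 43/1
  p_1/q_1 = 44/1
  p_2/q_2 = 439/10
  p_3/q_3 = 483/11
  p_4/q_4 = 41977/956
q_3 = 11 ≤ 50 < 956 = q_4, so the answer is 483/11.

483/11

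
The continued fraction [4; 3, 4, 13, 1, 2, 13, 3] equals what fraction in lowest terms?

Fold from the inside: start with 3/1.
  13 + 1/3 = 40/3
  2 + 3/40 = 83/40
  1 + 40/83 = 123/83
  13 + 83/123 = 1682/123
  4 + 123/1682 = 6851/1682
  3 + 1682/6851 = 22235/6851
  4 + 6851/22235 = 95791/22235

95791/22235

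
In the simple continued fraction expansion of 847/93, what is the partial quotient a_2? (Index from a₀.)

3

847 = 9·93 + 10   →  a_0 = 9
93 = 9·10 + 3   →  a_1 = 9
10 = 3·3 + 1   →  a_2 = 3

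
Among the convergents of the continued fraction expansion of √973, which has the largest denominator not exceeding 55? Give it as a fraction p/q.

√973 = [31; 5, 5, 2, 8, 2, 5, 5, 62, …] (period length 8).
Convergents:
  p_0/q_0 = 31/1
  p_1/q_1 = 156/5
  p_2/q_2 = 811/26
  p_3/q_3 = 1778/57
q_2 = 26 ≤ 55 < 57 = q_3, so the answer is 811/26.

811/26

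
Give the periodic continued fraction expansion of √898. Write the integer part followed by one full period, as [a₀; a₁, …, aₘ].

[29; 1, 28, 1, 58]

a₀ = ⌊√898⌋ = 29.
With m₀=0, d₀=1 and mₖ₊₁ = dₖaₖ − mₖ, dₖ₊₁ = (n − mₖ₊₁²)/dₖ, aₖ₊₁ = ⌊(a₀+mₖ₊₁)/dₖ₊₁⌋:
  k=1: m=29, d=57, a=1
  k=2: m=28, d=2, a=28
  k=3: m=28, d=57, a=1
  k=4: m=29, d=1, a=58
d=1 and a=2a₀=58 at k=4, so the next step gives (m, d) = (29, 57) again — its k=1 value — and the period has length 4.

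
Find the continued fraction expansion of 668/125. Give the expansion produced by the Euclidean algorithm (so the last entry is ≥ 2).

[5; 2, 1, 9, 1, 3]

668 = 5*125 + 43
125 = 2*43 + 39
43 = 1*39 + 4
39 = 9*4 + 3
4 = 1*3 + 1
3 = 3*1 + 0  (stop)
So 668/125 = [5; 2, 1, 9, 1, 3].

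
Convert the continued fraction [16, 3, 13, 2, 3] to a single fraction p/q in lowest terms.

Fold from the inside: start with 3/1.
  2 + 1/3 = 7/3
  13 + 3/7 = 94/7
  3 + 7/94 = 289/94
  16 + 94/289 = 4718/289

4718/289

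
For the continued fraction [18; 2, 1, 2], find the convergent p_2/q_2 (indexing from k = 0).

Using pₖ = aₖpₖ₋₁ + pₖ₋₂, qₖ = aₖqₖ₋₁ + qₖ₋₂ (with p₋₁=1, p₋₂=0, q₋₁=0, q₋₂=1):
  k=0: a=18, p=18, q=1
  k=1: a=2, p=37, q=2
  k=2: a=1, p=55, q=3

55/3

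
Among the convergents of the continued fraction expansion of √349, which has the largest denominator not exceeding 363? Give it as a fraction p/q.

√349 = [18; 1, 2, 7, 7, 2, 1, 36, …] (period length 7).
Convergents:
  p_0/q_0 = 18/1
  p_1/q_1 = 19/1
  p_2/q_2 = 56/3
  p_3/q_3 = 411/22
  p_4/q_4 = 2933/157
  p_5/q_5 = 6277/336
  p_6/q_6 = 9210/493
q_5 = 336 ≤ 363 < 493 = q_6, so the answer is 6277/336.

6277/336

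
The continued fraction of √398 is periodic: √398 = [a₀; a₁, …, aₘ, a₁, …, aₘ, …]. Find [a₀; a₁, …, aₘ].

[19; 1, 18, 1, 38]

a₀ = ⌊√398⌋ = 19.
With m₀=0, d₀=1 and mₖ₊₁ = dₖaₖ − mₖ, dₖ₊₁ = (n − mₖ₊₁²)/dₖ, aₖ₊₁ = ⌊(a₀+mₖ₊₁)/dₖ₊₁⌋:
  k=1: m=19, d=37, a=1
  k=2: m=18, d=2, a=18
  k=3: m=18, d=37, a=1
  k=4: m=19, d=1, a=38
d=1 and a=2a₀=38 at k=4, so the next step gives (m, d) = (19, 37) again — its k=1 value — and the period has length 4.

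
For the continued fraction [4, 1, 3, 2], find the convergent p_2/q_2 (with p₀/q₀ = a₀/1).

19/4

Using pₖ = aₖpₖ₋₁ + pₖ₋₂, qₖ = aₖqₖ₋₁ + qₖ₋₂ (with p₋₁=1, p₋₂=0, q₋₁=0, q₋₂=1):
  k=0: a=4, p=4, q=1
  k=1: a=1, p=5, q=1
  k=2: a=3, p=19, q=4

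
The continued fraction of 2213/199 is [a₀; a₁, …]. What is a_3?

2

2213 = 11·199 + 24   →  a_0 = 11
199 = 8·24 + 7   →  a_1 = 8
24 = 3·7 + 3   →  a_2 = 3
7 = 2·3 + 1   →  a_3 = 2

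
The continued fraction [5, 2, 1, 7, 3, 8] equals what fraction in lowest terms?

3203/599

Fold from the inside: start with 8/1.
  3 + 1/8 = 25/8
  7 + 8/25 = 183/25
  1 + 25/183 = 208/183
  2 + 183/208 = 599/208
  5 + 208/599 = 3203/599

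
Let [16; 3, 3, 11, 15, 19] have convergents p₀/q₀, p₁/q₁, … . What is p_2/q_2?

Using pₖ = aₖpₖ₋₁ + pₖ₋₂, qₖ = aₖqₖ₋₁ + qₖ₋₂ (with p₋₁=1, p₋₂=0, q₋₁=0, q₋₂=1):
  k=0: a=16, p=16, q=1
  k=1: a=3, p=49, q=3
  k=2: a=3, p=163, q=10

163/10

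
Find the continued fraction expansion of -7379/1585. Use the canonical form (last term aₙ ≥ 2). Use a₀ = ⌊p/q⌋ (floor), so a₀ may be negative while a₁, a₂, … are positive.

-7379 = -5*1585 + 546
1585 = 2*546 + 493
546 = 1*493 + 53
493 = 9*53 + 16
53 = 3*16 + 5
16 = 3*5 + 1
5 = 5*1 + 0  (stop)
So -7379/1585 = [-5; 2, 1, 9, 3, 3, 5].

[-5; 2, 1, 9, 3, 3, 5]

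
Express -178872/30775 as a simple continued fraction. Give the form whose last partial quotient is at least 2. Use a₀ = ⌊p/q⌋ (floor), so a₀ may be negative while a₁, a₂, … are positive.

-178872 = -6·30775 + 5778
30775 = 5·5778 + 1885
5778 = 3·1885 + 123
1885 = 15·123 + 40
123 = 3·40 + 3
40 = 13·3 + 1
3 = 3·1 + 0  (stop)
So -178872/30775 = [-6; 5, 3, 15, 3, 13, 3].

[-6; 5, 3, 15, 3, 13, 3]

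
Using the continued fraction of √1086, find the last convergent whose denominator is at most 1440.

47092/1429

√1086 = [32; 1, 20, 1, 64, …] (period length 4).
Convergents:
  p_0/q_0 = 32/1
  p_1/q_1 = 33/1
  p_2/q_2 = 692/21
  p_3/q_3 = 725/22
  p_4/q_4 = 47092/1429
  p_5/q_5 = 47817/1451
q_4 = 1429 ≤ 1440 < 1451 = q_5, so the answer is 47092/1429.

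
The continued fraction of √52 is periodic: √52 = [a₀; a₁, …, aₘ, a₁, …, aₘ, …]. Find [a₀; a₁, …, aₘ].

a₀ = ⌊√52⌋ = 7.
With m₀=0, d₀=1 and mₖ₊₁ = dₖaₖ − mₖ, dₖ₊₁ = (n − mₖ₊₁²)/dₖ, aₖ₊₁ = ⌊(a₀+mₖ₊₁)/dₖ₊₁⌋:
  k=1: m=7, d=3, a=4
  k=2: m=5, d=9, a=1
  k=3: m=4, d=4, a=2
  k=4: m=4, d=9, a=1
  k=5: m=5, d=3, a=4
  k=6: m=7, d=1, a=14
d=1 and a=2a₀=14 at k=6, so the next step gives (m, d) = (7, 3) again — its k=1 value — and the period has length 6.

[7; 4, 1, 2, 1, 4, 14]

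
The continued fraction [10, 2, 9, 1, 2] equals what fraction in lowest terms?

Using pₖ = aₖpₖ₋₁ + pₖ₋₂ and qₖ = aₖqₖ₋₁ + qₖ₋₂:
  k=0: a=10, p=10, q=1
  k=1: a=2, p=21, q=2
  k=2: a=9, p=199, q=19
  k=3: a=1, p=220, q=21
  k=4: a=2, p=639, q=61

639/61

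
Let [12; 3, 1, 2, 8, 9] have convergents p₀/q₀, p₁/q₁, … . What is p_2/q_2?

Using pₖ = aₖpₖ₋₁ + pₖ₋₂, qₖ = aₖqₖ₋₁ + qₖ₋₂ (with p₋₁=1, p₋₂=0, q₋₁=0, q₋₂=1):
  k=0: a=12, p=12, q=1
  k=1: a=3, p=37, q=3
  k=2: a=1, p=49, q=4

49/4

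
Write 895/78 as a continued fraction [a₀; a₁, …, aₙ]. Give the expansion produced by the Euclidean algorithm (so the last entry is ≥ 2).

[11; 2, 9, 4]

895 = 11×78 + 37
78 = 2×37 + 4
37 = 9×4 + 1
4 = 4×1 + 0  (stop)
So 895/78 = [11; 2, 9, 4].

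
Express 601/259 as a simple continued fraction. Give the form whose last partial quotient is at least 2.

601 = 2×259 + 83
259 = 3×83 + 10
83 = 8×10 + 3
10 = 3×3 + 1
3 = 3×1 + 0  (stop)
So 601/259 = [2; 3, 8, 3, 3].

[2; 3, 8, 3, 3]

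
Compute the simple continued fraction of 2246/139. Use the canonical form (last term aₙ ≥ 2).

[16; 6, 3, 7]

2246 = 16×139 + 22
139 = 6×22 + 7
22 = 3×7 + 1
7 = 7×1 + 0  (stop)
So 2246/139 = [16; 6, 3, 7].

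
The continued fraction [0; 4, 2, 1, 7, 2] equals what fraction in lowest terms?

Fold from the inside: start with 2/1.
  7 + 1/2 = 15/2
  1 + 2/15 = 17/15
  2 + 15/17 = 49/17
  4 + 17/49 = 213/49
  0 + 49/213 = 49/213

49/213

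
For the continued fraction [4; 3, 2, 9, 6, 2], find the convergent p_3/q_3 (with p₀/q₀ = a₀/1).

Using pₖ = aₖpₖ₋₁ + pₖ₋₂, qₖ = aₖqₖ₋₁ + qₖ₋₂ (with p₋₁=1, p₋₂=0, q₋₁=0, q₋₂=1):
  k=0: a=4, p=4, q=1
  k=1: a=3, p=13, q=3
  k=2: a=2, p=30, q=7
  k=3: a=9, p=283, q=66

283/66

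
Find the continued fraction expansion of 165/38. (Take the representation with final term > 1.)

[4; 2, 1, 12]

165 = 4×38 + 13
38 = 2×13 + 12
13 = 1×12 + 1
12 = 12×1 + 0  (stop)
So 165/38 = [4; 2, 1, 12].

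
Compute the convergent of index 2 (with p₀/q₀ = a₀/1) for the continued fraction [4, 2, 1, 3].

Using pₖ = aₖpₖ₋₁ + pₖ₋₂, qₖ = aₖqₖ₋₁ + qₖ₋₂ (with p₋₁=1, p₋₂=0, q₋₁=0, q₋₂=1):
  k=0: a=4, p=4, q=1
  k=1: a=2, p=9, q=2
  k=2: a=1, p=13, q=3

13/3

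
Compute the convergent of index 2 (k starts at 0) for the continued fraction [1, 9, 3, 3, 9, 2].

31/28

Using pₖ = aₖpₖ₋₁ + pₖ₋₂, qₖ = aₖqₖ₋₁ + qₖ₋₂ (with p₋₁=1, p₋₂=0, q₋₁=0, q₋₂=1):
  k=0: a=1, p=1, q=1
  k=1: a=9, p=10, q=9
  k=2: a=3, p=31, q=28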